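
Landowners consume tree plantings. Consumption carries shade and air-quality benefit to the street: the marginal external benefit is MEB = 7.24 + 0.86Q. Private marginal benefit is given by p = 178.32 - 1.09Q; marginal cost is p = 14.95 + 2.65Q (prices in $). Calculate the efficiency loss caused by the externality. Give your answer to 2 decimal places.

DWL = $348.54

Market equilibrium (private): 14.95 + 2.65Q = 178.32 - 1.09Q → Q_m = 43.6818.
Social marginal benefit = demand + MEB = 185.56 - 0.23Q.
Set SMB = MC: 185.56 - 0.23Q = 14.95 + 2.65Q → Q* = 59.2396.
Between Q* and Q_m the wedge SMB − MC runs linearly from 0 to MEB(Q_m), so the loss is a triangle.
DWL = ½ × 15.5578 × 44.8064 = 348.5445.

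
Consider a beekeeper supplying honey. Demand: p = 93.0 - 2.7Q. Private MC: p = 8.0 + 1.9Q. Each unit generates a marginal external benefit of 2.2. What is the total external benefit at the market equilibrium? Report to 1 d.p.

40.7

Market equilibrium (private): 8.0 + 1.9Q = 93.0 - 2.7Q → Q_m = 18.4783.
Total external benefit = MEB × Q_m = 2.2 × 18.4783 = 40.6523.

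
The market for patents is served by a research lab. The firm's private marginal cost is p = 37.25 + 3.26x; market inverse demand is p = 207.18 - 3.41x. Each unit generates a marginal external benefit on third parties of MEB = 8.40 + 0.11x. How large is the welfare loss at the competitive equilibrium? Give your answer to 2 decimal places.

Market equilibrium (private): 37.25 + 3.26x = 207.18 - 3.41x → x_m = 25.4768.
Social marginal cost = private MC − MEB = 28.85 + 3.15x.
Set SMC = demand: 28.85 + 3.15x = 207.18 - 3.41x → x* = 27.1845.
The loss is the area between SMC and demand from x* to x_m; with linear curves that's a triangle of height MEB(x_m).
DWL = ½ × 1.7077 × 11.2024 = 9.5652.

DWL = 9.57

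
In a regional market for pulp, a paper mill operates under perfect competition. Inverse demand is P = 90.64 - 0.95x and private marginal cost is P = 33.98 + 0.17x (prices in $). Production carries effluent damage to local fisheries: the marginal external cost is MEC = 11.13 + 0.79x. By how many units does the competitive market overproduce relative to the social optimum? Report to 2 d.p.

Market equilibrium (private): 33.98 + 0.17x = 90.64 - 0.95x → x_m = 50.5893.
Social marginal cost = private MC + MEC = 45.11 + 0.96x.
Set SMC = demand: 45.11 + 0.96x = 90.64 - 0.95x → x* = 23.8377.
Gap = |50.5893 − 23.8377| = 26.7516.

26.75 units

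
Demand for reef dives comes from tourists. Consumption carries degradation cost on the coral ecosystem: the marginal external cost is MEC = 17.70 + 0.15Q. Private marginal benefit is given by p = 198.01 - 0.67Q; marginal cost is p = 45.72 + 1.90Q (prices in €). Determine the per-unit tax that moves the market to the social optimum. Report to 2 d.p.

tax = €25.12 per unit

Social marginal benefit = demand − MEC = 180.31 - 0.82Q.
Set SMB = MC: 180.31 - 0.82Q = 45.72 + 1.90Q → Q* = 49.4816.
The Pigouvian tax equals MEC at Q*: 17.70 + 0.15×49.4816 = 25.1222.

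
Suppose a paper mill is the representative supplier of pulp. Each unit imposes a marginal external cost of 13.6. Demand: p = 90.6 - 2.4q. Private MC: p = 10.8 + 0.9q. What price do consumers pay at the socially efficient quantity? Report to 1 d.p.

Social marginal cost = private MC + MEC = 24.4 + 0.9q.
Set SMC = demand: 24.4 + 0.9q = 90.6 - 2.4q → q* = 20.0606.
Consumer price on the demand curve at q*: 90.6 − 2.4×20.0606 = 42.4546.

P = 42.5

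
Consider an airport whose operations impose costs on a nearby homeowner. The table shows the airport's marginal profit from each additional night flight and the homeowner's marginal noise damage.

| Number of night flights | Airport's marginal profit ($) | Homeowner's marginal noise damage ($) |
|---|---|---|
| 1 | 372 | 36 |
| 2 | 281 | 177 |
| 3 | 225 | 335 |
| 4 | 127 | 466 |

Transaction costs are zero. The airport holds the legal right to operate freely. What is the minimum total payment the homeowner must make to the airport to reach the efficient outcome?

Left alone the airport would choose level 4 (marginal profit stays positive).
Efficient level: k* = 2 (marginal profit ≥ marginal noise damage through 2).
The homeowner must at least cover the airport's forgone profit from cutting 4→2: 225 + 127 = 352.

$352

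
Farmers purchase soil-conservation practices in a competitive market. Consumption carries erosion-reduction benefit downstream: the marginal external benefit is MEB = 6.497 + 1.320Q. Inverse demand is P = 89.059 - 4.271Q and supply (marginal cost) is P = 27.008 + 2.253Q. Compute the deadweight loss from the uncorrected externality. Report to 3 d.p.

DWL = 34.874

Market equilibrium (private): 27.008 + 2.253Q = 89.059 - 4.271Q → Q_m = 9.5112.
Social marginal benefit = demand + MEB = 95.556 - 2.951Q.
Set SMB = MC: 95.556 - 2.951Q = 27.008 + 2.253Q → Q* = 13.1722.
The loss is the area between SMB and MC from Q* to Q_m; with linear curves that's a triangle of height MEB(Q_m).
DWL = ½ × 3.6610 × 19.0518 = 34.8743.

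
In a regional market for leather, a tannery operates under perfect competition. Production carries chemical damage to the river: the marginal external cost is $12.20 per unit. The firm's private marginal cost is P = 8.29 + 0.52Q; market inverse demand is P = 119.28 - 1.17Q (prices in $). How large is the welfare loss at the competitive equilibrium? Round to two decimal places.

Market equilibrium (private): 8.29 + 0.52Q = 119.28 - 1.17Q → Q_m = 65.6746.
Social marginal cost = private MC + MEC = 20.49 + 0.52Q.
Set SMC = demand: 20.49 + 0.52Q = 119.28 - 1.17Q → Q* = 58.4556.
Height of the DWL triangle at Q_m is SMC(Q_m) − demand(Q_m) = MEC(Q_m) = 12.2000.
DWL = ½ × 7.2190 × 12.2000 = 44.0359.

DWL = $44.04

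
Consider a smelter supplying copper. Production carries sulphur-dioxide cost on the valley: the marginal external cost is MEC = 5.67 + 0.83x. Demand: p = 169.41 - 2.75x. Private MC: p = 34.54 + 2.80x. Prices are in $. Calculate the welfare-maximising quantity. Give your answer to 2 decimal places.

Social marginal cost = private MC + MEC = 40.21 + 3.63x.
Set SMC = demand: 40.21 + 3.63x = 169.41 - 2.75x → x* = 20.2508.

x* = 20.25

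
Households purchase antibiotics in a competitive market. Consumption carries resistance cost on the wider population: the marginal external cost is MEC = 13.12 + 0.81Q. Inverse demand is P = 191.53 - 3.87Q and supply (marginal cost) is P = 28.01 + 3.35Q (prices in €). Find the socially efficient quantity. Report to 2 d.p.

Social marginal benefit = demand − MEC = 178.41 - 4.68Q.
Set SMB = MC: 178.41 - 4.68Q = 28.01 + 3.35Q → Q* = 18.7298.

Q* = 18.73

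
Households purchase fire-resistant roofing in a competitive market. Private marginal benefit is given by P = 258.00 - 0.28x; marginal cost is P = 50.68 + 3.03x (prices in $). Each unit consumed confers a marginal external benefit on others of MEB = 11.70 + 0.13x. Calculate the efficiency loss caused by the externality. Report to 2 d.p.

Market equilibrium (private): 50.68 + 3.03x = 258.00 - 0.28x → x_m = 62.6344.
Social marginal benefit = demand + MEB = 269.70 - 0.15x.
Set SMB = MC: 269.70 - 0.15x = 50.68 + 3.03x → x* = 68.8742.
The loss is the area between SMB and MC from x* to x_m; with linear curves that's a triangle of height MEB(x_m).
DWL = ½ × 6.2398 × 19.8425 = 61.9066.

DWL = $61.91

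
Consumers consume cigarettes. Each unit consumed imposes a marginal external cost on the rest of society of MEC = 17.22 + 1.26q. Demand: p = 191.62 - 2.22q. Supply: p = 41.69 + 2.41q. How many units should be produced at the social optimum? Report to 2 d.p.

Social marginal benefit = demand − MEC = 174.40 - 3.48q.
Set SMB = MC: 174.40 - 3.48q = 41.69 + 2.41q → q* = 22.5314.

q* = 22.53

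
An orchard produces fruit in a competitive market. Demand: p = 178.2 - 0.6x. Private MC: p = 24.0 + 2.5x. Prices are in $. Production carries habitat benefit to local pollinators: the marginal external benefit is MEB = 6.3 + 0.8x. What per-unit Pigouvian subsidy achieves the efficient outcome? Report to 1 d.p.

subsidy = $62.1 per unit

Social marginal cost = private MC − MEB = 17.7 + 1.7x.
Set SMC = demand: 17.7 + 1.7x = 178.2 - 0.6x → x* = 69.7826.
The Pigouvian subsidy equals MEB at x*: 6.3 + 0.8×69.7826 = 62.1261.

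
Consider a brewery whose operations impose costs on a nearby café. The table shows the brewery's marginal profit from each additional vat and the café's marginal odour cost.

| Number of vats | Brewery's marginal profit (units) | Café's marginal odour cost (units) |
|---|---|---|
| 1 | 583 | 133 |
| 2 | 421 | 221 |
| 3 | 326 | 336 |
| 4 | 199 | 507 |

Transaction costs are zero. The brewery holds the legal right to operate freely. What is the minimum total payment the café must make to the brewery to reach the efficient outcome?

525

Left alone the brewery would choose level 4 (marginal profit stays positive).
Efficient level: k* = 2 (marginal profit ≥ marginal odour cost through 2).
The café must at least cover the brewery's forgone profit from cutting 4→2: 326 + 199 = 525.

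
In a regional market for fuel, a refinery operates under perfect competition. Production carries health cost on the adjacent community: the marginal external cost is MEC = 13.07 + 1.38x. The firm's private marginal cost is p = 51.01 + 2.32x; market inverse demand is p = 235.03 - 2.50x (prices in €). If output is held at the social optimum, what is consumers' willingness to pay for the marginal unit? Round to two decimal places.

P = €166.10

Social marginal cost = private MC + MEC = 64.08 + 3.70x.
Set SMC = demand: 64.08 + 3.70x = 235.03 - 2.50x → x* = 27.5726.
Consumer price on the demand curve at x*: 235.03 − 2.50×27.5726 = 166.0985.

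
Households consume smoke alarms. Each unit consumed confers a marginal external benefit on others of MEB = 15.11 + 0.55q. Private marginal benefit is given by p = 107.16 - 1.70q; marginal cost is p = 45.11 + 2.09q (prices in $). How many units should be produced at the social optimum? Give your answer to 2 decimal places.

Social marginal benefit = demand + MEB = 122.27 - 1.15q.
Set SMB = MC: 122.27 - 1.15q = 45.11 + 2.09q → q* = 23.8148.

q* = 23.81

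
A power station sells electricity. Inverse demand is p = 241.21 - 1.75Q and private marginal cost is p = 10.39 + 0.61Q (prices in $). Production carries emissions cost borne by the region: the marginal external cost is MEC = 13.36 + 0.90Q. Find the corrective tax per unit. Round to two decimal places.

tax = $73.39 per unit

Social marginal cost = private MC + MEC = 23.75 + 1.51Q.
Set SMC = demand: 23.75 + 1.51Q = 241.21 - 1.75Q → Q* = 66.7055.
The Pigouvian tax equals MEC at Q*: 13.36 + 0.90×66.7055 = 73.3950.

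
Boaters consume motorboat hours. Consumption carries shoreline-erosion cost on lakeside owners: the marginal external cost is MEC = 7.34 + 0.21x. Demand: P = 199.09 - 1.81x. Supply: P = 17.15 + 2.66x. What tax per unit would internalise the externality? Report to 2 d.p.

Social marginal benefit = demand − MEC = 191.75 - 2.02x.
Set SMB = MC: 191.75 - 2.02x = 17.15 + 2.66x → x* = 37.3077.
The Pigouvian tax equals MEC at x*: 7.34 + 0.21×37.3077 = 15.1746.

tax = 15.17 per unit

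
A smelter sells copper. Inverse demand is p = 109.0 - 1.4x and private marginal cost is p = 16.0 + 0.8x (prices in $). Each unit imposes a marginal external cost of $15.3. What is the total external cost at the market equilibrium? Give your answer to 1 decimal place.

$646.8

Market equilibrium (private): 16.0 + 0.8x = 109.0 - 1.4x → x_m = 42.2727.
Total external cost = MEC × x_m = 15.3 × 42.2727 = 646.7723.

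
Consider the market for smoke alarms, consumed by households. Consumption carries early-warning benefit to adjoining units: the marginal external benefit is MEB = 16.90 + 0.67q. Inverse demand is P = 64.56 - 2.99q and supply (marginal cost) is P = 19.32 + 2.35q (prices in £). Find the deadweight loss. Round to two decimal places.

Market equilibrium (private): 19.32 + 2.35q = 64.56 - 2.99q → q_m = 8.4719.
Social marginal benefit = demand + MEB = 81.46 - 2.32q.
Set SMB = MC: 81.46 - 2.32q = 19.32 + 2.35q → q* = 13.3062.
The welfare-loss triangle has base |q_m − q*| and height MEB(q_m) (the vertical gap between SMB and MC is zero at q* and MEB at q_m).
DWL = ½ × 4.8343 × 22.5762 = 54.5701.

DWL = £54.57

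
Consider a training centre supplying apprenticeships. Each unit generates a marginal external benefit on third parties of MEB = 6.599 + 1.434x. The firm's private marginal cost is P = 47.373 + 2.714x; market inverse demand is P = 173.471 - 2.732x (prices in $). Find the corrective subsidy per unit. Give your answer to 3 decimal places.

Social marginal cost = private MC − MEB = 40.774 + 1.280x.
Set SMC = demand: 40.774 + 1.280x = 173.471 - 2.732x → x* = 33.0750.
The Pigouvian subsidy equals MEB at x*: 6.599 + 1.434×33.0750 = 54.0286.

subsidy = $54.029 per unit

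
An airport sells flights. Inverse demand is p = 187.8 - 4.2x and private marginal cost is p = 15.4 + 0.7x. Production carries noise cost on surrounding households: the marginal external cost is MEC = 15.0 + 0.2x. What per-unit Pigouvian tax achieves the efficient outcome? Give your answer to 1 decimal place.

Social marginal cost = private MC + MEC = 30.4 + 0.9x.
Set SMC = demand: 30.4 + 0.9x = 187.8 - 4.2x → x* = 30.8627.
The Pigouvian tax equals MEC at x*: 15.0 + 0.2×30.8627 = 21.1725.

tax = 21.2 per unit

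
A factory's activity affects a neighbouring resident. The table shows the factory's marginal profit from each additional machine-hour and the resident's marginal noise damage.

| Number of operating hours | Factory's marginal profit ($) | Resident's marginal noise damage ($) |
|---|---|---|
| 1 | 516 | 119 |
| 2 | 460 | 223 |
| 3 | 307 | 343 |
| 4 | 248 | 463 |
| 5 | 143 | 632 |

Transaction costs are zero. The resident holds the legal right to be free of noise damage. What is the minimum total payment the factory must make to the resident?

$342

Efficient level: marginal profit ≥ marginal noise damage through level 2, so k* = 2.
With the resident holding the right, the factory must at least compensate total damage at k*: 119 + 223 = 342.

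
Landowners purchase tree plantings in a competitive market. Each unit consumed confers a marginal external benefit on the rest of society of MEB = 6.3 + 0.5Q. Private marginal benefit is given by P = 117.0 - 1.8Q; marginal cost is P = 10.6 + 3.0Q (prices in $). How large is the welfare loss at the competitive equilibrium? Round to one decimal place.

DWL = $35.1

Market equilibrium (private): 10.6 + 3.0Q = 117.0 - 1.8Q → Q_m = 22.1667.
Social marginal benefit = demand + MEB = 123.3 - 1.3Q.
Set SMB = MC: 123.3 - 1.3Q = 10.6 + 3.0Q → Q* = 26.2093.
The loss is the area between SMB and MC from Q* to Q_m; with linear curves that's a triangle of height MEB(Q_m).
DWL = ½ × 4.0426 × 17.3833 = 35.1369.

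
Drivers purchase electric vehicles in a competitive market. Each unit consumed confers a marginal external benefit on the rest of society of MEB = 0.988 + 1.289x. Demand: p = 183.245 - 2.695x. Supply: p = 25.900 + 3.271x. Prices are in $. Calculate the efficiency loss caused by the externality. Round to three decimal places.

DWL = $130.837

Market equilibrium (private): 25.900 + 3.271x = 183.245 - 2.695x → x_m = 26.3736.
Social marginal benefit = demand + MEB = 184.233 - 1.406x.
Set SMB = MC: 184.233 - 1.406x = 25.900 + 3.271x → x* = 33.8535.
The loss is the area between SMB and MC from x* to x_m; with linear curves that's a triangle of height MEB(x_m).
DWL = ½ × 7.4799 × 34.9836 = 130.8369.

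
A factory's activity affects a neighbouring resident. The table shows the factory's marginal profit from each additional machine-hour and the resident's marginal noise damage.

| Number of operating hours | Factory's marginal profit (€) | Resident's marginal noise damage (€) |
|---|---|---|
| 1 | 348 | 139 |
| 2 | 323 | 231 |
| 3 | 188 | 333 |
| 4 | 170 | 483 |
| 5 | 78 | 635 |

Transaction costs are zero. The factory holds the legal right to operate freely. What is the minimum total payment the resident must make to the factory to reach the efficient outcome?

€436

Left alone the factory would choose level 5 (marginal profit stays positive).
Efficient level: k* = 2 (marginal profit ≥ marginal noise damage through 2).
The resident must at least cover the factory's forgone profit from cutting 5→2: 188 + 170 + 78 = 436.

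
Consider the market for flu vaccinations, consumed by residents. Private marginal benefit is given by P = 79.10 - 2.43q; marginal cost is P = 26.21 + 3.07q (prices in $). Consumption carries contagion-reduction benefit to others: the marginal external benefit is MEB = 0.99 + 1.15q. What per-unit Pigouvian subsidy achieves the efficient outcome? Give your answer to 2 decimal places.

subsidy = $15.23 per unit

Social marginal benefit = demand + MEB = 80.09 - 1.28q.
Set SMB = MC: 80.09 - 1.28q = 26.21 + 3.07q → q* = 12.3862.
The Pigouvian subsidy equals MEB at q*: 0.99 + 1.15×12.3862 = 15.2341.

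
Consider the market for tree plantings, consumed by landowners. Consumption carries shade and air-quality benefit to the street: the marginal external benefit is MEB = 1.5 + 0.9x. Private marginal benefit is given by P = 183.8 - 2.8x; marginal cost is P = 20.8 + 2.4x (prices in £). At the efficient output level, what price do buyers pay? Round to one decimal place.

Social marginal benefit = demand + MEB = 185.3 - 1.9x.
Set SMB = MC: 185.3 - 1.9x = 20.8 + 2.4x → x* = 38.2558.
Consumer price on the demand curve at x*: 183.8 − 2.8×38.2558 = 76.6838.

P = £76.7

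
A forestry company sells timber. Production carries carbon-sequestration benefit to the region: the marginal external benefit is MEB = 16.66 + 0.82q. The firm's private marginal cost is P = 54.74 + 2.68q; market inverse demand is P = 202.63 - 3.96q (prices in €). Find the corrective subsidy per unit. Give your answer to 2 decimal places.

subsidy = €39.84 per unit

Social marginal cost = private MC − MEB = 38.08 + 1.86q.
Set SMC = demand: 38.08 + 1.86q = 202.63 - 3.96q → q* = 28.2732.
The Pigouvian subsidy equals MEB at q*: 16.66 + 0.82×28.2732 = 39.8440.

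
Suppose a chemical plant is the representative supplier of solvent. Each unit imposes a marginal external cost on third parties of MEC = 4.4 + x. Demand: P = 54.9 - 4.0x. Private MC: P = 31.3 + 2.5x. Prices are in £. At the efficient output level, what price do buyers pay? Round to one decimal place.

P = £44.7

Social marginal cost = private MC + MEC = 35.7 + 3.5x.
Set SMC = demand: 35.7 + 3.5x = 54.9 - 4.0x → x* = 2.5600.
Consumer price on the demand curve at x*: 54.9 − 4.0×2.5600 = 44.6600.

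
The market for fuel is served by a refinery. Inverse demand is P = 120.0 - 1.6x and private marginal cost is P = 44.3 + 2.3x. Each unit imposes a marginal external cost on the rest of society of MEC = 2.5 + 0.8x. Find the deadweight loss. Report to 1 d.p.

Market equilibrium (private): 44.3 + 2.3x = 120.0 - 1.6x → x_m = 19.4103.
Social marginal cost = private MC + MEC = 46.8 + 3.1x.
Set SMC = demand: 46.8 + 3.1x = 120.0 - 1.6x → x* = 15.5745.
Height of the DWL triangle at x_m is SMC(x_m) − demand(x_m) = MEC(x_m) = 18.0282.
DWL = ½ × 3.8358 × 18.0282 = 34.5763.

DWL = 34.6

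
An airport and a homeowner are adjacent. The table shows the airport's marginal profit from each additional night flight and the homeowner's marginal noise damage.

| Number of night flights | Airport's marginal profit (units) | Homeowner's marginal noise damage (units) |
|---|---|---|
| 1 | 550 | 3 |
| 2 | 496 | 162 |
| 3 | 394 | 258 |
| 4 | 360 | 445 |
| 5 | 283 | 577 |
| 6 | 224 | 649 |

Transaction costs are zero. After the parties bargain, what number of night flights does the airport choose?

3

Bargaining reaches the level where marginal profit last exceeds marginal noise damage.
That holds through level 3 (394 ≥ 258) but not at 4 (360 < 445).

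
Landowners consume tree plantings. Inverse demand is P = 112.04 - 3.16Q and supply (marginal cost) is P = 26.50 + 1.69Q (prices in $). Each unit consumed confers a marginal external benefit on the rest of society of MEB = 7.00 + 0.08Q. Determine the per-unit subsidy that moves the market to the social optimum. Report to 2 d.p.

Social marginal benefit = demand + MEB = 119.04 - 3.08Q.
Set SMB = MC: 119.04 - 3.08Q = 26.50 + 1.69Q → Q* = 19.4004.
The Pigouvian subsidy equals MEB at Q*: 7.00 + 0.08×19.4004 = 8.5520.

subsidy = $8.55 per unit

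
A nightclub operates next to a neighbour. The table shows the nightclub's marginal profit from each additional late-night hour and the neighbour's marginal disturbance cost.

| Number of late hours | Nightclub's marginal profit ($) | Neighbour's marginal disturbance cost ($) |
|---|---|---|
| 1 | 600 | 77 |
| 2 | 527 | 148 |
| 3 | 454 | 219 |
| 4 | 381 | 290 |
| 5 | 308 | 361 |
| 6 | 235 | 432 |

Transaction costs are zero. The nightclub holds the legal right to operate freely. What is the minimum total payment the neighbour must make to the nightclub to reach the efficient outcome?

$543

Left alone the nightclub would choose level 6 (marginal profit stays positive).
Efficient level: k* = 4 (marginal profit ≥ marginal disturbance cost through 4).
The neighbour must at least cover the nightclub's forgone profit from cutting 6→4: 308 + 235 = 543.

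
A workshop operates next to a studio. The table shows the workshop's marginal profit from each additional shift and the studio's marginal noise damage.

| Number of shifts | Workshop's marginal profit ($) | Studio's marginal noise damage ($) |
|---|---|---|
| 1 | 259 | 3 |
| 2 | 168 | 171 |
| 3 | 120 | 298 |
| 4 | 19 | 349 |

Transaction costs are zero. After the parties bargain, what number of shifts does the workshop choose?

1

Bargaining reaches the level where marginal profit last exceeds marginal noise damage.
That holds through level 1 (259 ≥ 3) but not at 2 (168 < 171).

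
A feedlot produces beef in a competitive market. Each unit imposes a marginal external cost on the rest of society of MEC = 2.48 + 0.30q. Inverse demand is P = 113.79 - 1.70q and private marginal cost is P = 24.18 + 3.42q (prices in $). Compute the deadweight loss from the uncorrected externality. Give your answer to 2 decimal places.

DWL = $5.51

Market equilibrium (private): 24.18 + 3.42q = 113.79 - 1.70q → q_m = 17.5020.
Social marginal cost = private MC + MEC = 26.66 + 3.72q.
Set SMC = demand: 26.66 + 3.72q = 113.79 - 1.70q → q* = 16.0756.
Between q* and q_m the wedge SMC − demand runs linearly from 0 to MEC(q_m), so the loss is a triangle.
DWL = ½ × 1.4264 × 7.7306 = 5.5135.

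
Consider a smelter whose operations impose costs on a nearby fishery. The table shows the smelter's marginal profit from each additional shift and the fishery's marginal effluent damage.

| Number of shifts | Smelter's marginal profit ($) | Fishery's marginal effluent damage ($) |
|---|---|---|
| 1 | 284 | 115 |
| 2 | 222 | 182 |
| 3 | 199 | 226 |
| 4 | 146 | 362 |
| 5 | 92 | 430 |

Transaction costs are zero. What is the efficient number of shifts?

Bargaining reaches the level where marginal profit last exceeds marginal effluent damage.
That holds through level 2 (222 ≥ 182) but not at 3 (199 < 226).

2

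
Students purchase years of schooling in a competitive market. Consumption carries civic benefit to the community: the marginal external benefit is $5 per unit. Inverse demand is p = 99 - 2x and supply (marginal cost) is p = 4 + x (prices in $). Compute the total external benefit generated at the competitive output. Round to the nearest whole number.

$158

Market equilibrium (private): 4 + x = 99 - 2x → x_m = 31.6667.
Total external benefit = MEB × x_m = 5 × 31.6667 = 158.3335.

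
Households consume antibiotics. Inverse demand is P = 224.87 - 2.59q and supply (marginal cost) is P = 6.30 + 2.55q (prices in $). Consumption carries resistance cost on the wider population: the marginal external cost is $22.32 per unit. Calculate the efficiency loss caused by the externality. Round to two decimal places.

DWL = $48.46

Market equilibrium (private): 6.30 + 2.55q = 224.87 - 2.59q → q_m = 42.5233.
Social marginal benefit = demand − MEC = 202.55 - 2.59q.
Set SMB = MC: 202.55 - 2.59q = 6.30 + 2.55q → q* = 38.1809.
The loss is the area between SMB and MC from q* to q_m; with linear curves that's a triangle of height MEC(q_m).
DWL = ½ × 4.3424 × 22.3200 = 48.4612.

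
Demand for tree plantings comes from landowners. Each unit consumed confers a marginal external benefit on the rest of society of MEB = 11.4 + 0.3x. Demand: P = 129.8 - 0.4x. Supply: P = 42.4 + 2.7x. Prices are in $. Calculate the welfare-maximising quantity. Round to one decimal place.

Social marginal benefit = demand + MEB = 141.2 - 0.1x.
Set SMB = MC: 141.2 - 0.1x = 42.4 + 2.7x → x* = 35.2857.

x* = 35.3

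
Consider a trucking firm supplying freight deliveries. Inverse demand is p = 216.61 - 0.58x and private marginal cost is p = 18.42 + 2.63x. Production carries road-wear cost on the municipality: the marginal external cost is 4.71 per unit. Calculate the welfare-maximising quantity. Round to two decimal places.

Social marginal cost = private MC + MEC = 23.13 + 2.63x.
Set SMC = demand: 23.13 + 2.63x = 216.61 - 0.58x → x* = 60.2741.

x* = 60.27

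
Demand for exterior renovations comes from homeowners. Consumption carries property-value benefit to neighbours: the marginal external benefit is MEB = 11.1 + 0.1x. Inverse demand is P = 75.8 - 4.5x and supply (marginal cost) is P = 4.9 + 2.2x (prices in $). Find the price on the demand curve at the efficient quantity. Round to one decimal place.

P = $19.9

Social marginal benefit = demand + MEB = 86.9 - 4.4x.
Set SMB = MC: 86.9 - 4.4x = 4.9 + 2.2x → x* = 12.4242.
Consumer price on the demand curve at x*: 75.8 − 4.5×12.4242 = 19.8911.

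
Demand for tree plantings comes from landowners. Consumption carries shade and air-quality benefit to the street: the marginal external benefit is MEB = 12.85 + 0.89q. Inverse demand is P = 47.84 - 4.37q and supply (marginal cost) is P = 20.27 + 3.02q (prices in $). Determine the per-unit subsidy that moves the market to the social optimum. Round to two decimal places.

subsidy = $18.38 per unit

Social marginal benefit = demand + MEB = 60.69 - 3.48q.
Set SMB = MC: 60.69 - 3.48q = 20.27 + 3.02q → q* = 6.2185.
The Pigouvian subsidy equals MEB at q*: 12.85 + 0.89×6.2185 = 18.3845.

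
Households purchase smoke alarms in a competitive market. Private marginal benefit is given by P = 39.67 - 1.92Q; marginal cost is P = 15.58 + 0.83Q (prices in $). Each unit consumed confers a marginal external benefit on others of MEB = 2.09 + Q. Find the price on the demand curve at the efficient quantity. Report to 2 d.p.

Social marginal benefit = demand + MEB = 41.76 - 0.92Q.
Set SMB = MC: 41.76 - 0.92Q = 15.58 + 0.83Q → Q* = 14.9600.
Consumer price on the demand curve at Q*: 39.67 − 1.92×14.9600 = 10.9468.

P = $10.95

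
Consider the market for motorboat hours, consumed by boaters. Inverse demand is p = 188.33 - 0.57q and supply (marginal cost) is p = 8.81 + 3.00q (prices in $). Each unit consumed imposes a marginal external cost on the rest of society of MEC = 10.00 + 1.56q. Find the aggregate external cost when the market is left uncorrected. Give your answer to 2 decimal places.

$2475.21

Market equilibrium (private): 8.81 + 3.00q = 188.33 - 0.57q → q_m = 50.2857.
Total external cost = ∫₀^{q_m} (10.00 + 1.56q) dq = 10.00×50.2857 + ½×1.56×50.2857² = 2475.2053.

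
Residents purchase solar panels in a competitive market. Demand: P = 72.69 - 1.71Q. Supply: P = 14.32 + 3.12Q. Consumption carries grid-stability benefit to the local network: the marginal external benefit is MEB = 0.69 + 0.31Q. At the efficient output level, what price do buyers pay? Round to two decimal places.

Social marginal benefit = demand + MEB = 73.38 - 1.40Q.
Set SMB = MC: 73.38 - 1.40Q = 14.32 + 3.12Q → Q* = 13.0664.
Consumer price on the demand curve at Q*: 72.69 − 1.71×13.0664 = 50.3465.

P = 50.35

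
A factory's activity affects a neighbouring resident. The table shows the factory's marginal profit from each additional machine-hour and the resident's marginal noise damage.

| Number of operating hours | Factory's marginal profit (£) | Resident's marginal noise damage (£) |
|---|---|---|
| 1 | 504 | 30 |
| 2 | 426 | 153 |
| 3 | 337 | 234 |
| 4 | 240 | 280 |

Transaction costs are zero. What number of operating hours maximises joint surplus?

3

Bargaining reaches the level where marginal profit last exceeds marginal noise damage.
That holds through level 3 (337 ≥ 234) but not at 4 (240 < 280).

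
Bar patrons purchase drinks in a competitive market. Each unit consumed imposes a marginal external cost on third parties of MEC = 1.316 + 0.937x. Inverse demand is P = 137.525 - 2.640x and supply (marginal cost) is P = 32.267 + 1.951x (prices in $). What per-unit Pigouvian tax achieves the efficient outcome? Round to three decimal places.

tax = $18.934 per unit

Social marginal benefit = demand − MEC = 136.209 - 3.577x.
Set SMB = MC: 136.209 - 3.577x = 32.267 + 1.951x → x* = 18.8028.
The Pigouvian tax equals MEC at x*: 1.316 + 0.937×18.8028 = 18.9342.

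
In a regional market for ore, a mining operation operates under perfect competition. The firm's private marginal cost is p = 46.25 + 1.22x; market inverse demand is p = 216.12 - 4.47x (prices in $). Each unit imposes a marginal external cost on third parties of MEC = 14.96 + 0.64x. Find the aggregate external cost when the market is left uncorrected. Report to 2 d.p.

$731.82

Market equilibrium (private): 46.25 + 1.22x = 216.12 - 4.47x → x_m = 29.8541.
Total external cost = ∫₀^{x_m} (14.96 + 0.64x) dx = 14.96×29.8541 + ½×0.64×29.8541² = 731.8229.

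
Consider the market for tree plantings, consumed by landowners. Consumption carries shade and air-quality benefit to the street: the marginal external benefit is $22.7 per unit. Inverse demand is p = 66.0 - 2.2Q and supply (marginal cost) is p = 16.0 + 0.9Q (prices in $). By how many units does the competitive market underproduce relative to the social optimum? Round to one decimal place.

Market equilibrium (private): 16.0 + 0.9Q = 66.0 - 2.2Q → Q_m = 16.1290.
Social marginal benefit = demand + MEB = 88.7 - 2.2Q.
Set SMB = MC: 88.7 - 2.2Q = 16.0 + 0.9Q → Q* = 23.4516.
Gap = |16.1290 − 23.4516| = 7.3226.

7.3 units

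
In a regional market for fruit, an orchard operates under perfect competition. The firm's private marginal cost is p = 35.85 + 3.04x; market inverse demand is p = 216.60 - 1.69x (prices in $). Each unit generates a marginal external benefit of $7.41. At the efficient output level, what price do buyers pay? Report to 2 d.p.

P = $149.37

Social marginal cost = private MC − MEB = 28.44 + 3.04x.
Set SMC = demand: 28.44 + 3.04x = 216.60 - 1.69x → x* = 39.7801.
Consumer price on the demand curve at x*: 216.60 − 1.69×39.7801 = 149.3716.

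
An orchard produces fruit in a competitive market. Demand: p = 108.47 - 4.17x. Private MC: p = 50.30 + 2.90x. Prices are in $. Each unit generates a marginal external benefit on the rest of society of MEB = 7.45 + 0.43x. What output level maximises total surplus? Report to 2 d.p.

x* = 9.88

Social marginal cost = private MC − MEB = 42.85 + 2.47x.
Set SMC = demand: 42.85 + 2.47x = 108.47 - 4.17x → x* = 9.8825.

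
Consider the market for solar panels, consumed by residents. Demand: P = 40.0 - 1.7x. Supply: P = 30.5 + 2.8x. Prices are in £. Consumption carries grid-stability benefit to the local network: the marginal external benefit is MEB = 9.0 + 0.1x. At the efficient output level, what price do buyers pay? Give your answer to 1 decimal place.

Social marginal benefit = demand + MEB = 49.0 - 1.6x.
Set SMB = MC: 49.0 - 1.6x = 30.5 + 2.8x → x* = 4.2045.
Consumer price on the demand curve at x*: 40.0 − 1.7×4.2045 = 32.8524.

P = £32.9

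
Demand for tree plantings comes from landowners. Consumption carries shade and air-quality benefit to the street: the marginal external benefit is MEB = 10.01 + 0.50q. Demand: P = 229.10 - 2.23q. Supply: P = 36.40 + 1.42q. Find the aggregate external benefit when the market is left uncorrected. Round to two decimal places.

1225.29

Market equilibrium (private): 36.40 + 1.42q = 229.10 - 2.23q → q_m = 52.7945.
Total external benefit = ∫₀^{q_m} (10.01 + 0.50q) dq = 10.01×52.7945 + ½×0.50×52.7945² = 1225.2878.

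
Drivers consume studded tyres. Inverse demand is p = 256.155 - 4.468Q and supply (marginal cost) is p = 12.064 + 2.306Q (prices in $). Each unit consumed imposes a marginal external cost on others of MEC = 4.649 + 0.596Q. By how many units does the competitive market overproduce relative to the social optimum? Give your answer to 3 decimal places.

3.545 units

Market equilibrium (private): 12.064 + 2.306Q = 256.155 - 4.468Q → Q_m = 36.0335.
Social marginal benefit = demand − MEC = 251.506 - 5.064Q.
Set SMB = MC: 251.506 - 5.064Q = 12.064 + 2.306Q → Q* = 32.4887.
Gap = |36.0335 − 32.4887| = 3.5448.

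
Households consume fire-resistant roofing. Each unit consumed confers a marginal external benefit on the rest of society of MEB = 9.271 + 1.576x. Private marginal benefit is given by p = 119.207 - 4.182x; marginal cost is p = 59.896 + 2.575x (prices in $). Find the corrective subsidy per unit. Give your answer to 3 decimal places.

Social marginal benefit = demand + MEB = 128.478 - 2.606x.
Set SMB = MC: 128.478 - 2.606x = 59.896 + 2.575x → x* = 13.2372.
The Pigouvian subsidy equals MEB at x*: 9.271 + 1.576×13.2372 = 30.1328.

subsidy = $30.133 per unit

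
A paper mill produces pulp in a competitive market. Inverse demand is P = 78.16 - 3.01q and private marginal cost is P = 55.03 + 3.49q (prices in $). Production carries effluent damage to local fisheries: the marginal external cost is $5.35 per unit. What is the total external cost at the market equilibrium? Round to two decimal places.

$19.04

Market equilibrium (private): 55.03 + 3.49q = 78.16 - 3.01q → q_m = 3.5585.
Total external cost = MEC × q_m = 5.35 × 3.5585 = 19.0380.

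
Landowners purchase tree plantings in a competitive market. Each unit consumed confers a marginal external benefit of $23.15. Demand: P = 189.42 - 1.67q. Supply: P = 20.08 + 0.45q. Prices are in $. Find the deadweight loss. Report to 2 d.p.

Market equilibrium (private): 20.08 + 0.45q = 189.42 - 1.67q → q_m = 79.8774.
Social marginal benefit = demand + MEB = 212.57 - 1.67q.
Set SMB = MC: 212.57 - 1.67q = 20.08 + 0.45q → q* = 90.7972.
Between q* and q_m the wedge SMB − MC runs linearly from 0 to MEB(q_m), so the loss is a triangle.
DWL = ½ × 10.9198 × 23.1500 = 126.3967.

DWL = $126.40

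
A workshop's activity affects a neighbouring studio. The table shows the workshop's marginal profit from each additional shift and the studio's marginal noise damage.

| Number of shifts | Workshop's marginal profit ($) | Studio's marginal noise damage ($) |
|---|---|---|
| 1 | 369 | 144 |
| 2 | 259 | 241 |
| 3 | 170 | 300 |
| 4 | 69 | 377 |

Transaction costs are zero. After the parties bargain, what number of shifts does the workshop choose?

2

Bargaining reaches the level where marginal profit last exceeds marginal noise damage.
That holds through level 2 (259 ≥ 241) but not at 3 (170 < 300).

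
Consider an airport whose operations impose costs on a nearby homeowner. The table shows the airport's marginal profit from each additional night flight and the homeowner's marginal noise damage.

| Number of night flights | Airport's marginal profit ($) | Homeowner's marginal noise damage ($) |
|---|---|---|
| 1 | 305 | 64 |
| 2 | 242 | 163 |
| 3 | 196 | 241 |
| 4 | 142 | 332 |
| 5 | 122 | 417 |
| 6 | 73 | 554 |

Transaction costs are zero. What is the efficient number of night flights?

2

Bargaining reaches the level where marginal profit last exceeds marginal noise damage.
That holds through level 2 (242 ≥ 163) but not at 3 (196 < 241).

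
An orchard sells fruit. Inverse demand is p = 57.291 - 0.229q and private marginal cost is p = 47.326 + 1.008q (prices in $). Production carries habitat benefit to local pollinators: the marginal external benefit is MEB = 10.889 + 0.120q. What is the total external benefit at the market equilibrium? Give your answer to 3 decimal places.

$91.613

Market equilibrium (private): 47.326 + 1.008q = 57.291 - 0.229q → q_m = 8.0558.
Total external benefit = ∫₀^{q_m} (10.889 + 0.120q) dq = 10.889×8.0558 + ½×0.120×8.0558² = 91.6134.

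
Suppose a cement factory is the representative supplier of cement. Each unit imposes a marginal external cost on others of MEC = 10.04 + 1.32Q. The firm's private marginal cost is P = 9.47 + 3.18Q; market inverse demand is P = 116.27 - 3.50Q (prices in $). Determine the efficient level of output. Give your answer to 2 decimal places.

Social marginal cost = private MC + MEC = 19.51 + 4.50Q.
Set SMC = demand: 19.51 + 4.50Q = 116.27 - 3.50Q → Q* = 12.0950.

Q* = 12.10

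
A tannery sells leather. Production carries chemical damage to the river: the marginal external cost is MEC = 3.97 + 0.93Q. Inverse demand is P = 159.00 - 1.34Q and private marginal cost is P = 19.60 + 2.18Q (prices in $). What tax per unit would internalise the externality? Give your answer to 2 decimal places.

tax = $32.27 per unit

Social marginal cost = private MC + MEC = 23.57 + 3.11Q.
Set SMC = demand: 23.57 + 3.11Q = 159.00 - 1.34Q → Q* = 30.4337.
The Pigouvian tax equals MEC at Q*: 3.97 + 0.93×30.4337 = 32.2733.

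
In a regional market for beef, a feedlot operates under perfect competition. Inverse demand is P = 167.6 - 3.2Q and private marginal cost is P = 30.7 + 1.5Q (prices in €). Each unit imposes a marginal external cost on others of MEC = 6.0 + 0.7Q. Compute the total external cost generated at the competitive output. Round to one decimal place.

€471.7

Market equilibrium (private): 30.7 + 1.5Q = 167.6 - 3.2Q → Q_m = 29.1277.
Total external cost = ∫₀^{Q_m} (6.0 + 0.7Q) dQ = 6.0×29.1277 + ½×0.7×29.1277² = 471.7142.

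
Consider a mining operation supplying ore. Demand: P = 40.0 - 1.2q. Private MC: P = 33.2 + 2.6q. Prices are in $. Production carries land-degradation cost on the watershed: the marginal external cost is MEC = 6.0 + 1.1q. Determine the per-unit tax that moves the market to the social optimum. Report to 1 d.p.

Social marginal cost = private MC + MEC = 39.2 + 3.7q.
Set SMC = demand: 39.2 + 3.7q = 40.0 - 1.2q → q* = 0.1633.
The Pigouvian tax equals MEC at q*: 6.0 + 1.1×0.1633 = 6.1796.

tax = $6.2 per unit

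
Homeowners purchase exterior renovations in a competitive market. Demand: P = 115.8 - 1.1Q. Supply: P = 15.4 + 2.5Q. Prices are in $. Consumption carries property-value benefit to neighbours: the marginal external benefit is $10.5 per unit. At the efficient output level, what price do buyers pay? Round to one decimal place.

P = $81.9

Social marginal benefit = demand + MEB = 126.3 - 1.1Q.
Set SMB = MC: 126.3 - 1.1Q = 15.4 + 2.5Q → Q* = 30.8056.
Consumer price on the demand curve at Q*: 115.8 − 1.1×30.8056 = 81.9138.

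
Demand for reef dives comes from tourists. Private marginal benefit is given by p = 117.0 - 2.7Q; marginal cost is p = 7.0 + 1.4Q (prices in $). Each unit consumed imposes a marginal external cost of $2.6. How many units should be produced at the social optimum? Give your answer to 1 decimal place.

Q* = 26.2

Social marginal benefit = demand − MEC = 114.4 - 2.7Q.
Set SMB = MC: 114.4 - 2.7Q = 7.0 + 1.4Q → Q* = 26.1951.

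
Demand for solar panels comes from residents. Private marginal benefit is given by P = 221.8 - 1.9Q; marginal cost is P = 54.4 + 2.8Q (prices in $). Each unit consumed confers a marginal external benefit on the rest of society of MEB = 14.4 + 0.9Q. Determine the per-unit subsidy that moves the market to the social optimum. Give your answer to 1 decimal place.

Social marginal benefit = demand + MEB = 236.2 - Q.
Set SMB = MC: 236.2 - Q = 54.4 + 2.8Q → Q* = 47.8421.
The Pigouvian subsidy equals MEB at Q*: 14.4 + 0.9×47.8421 = 57.4579.

subsidy = $57.5 per unit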